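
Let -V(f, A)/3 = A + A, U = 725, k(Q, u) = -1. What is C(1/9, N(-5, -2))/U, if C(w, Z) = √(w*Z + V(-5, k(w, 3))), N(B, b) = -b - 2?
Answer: √6/725 ≈ 0.0033786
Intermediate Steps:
N(B, b) = -2 - b
V(f, A) = -6*A (V(f, A) = -3*(A + A) = -6*A)
C(w, Z) = √(6 + Z*w) (C(w, Z) = √(w*Z - 6*(-1)) = √(Z*w + 6) = √(6 + Z*w))
C(1/9, N(-5, -2))/U = √(6 + (-2 - 1*(-2))/9)/725 = √(6 + (-2 + 2)*(⅑))*(1/725) = √(6 + 0*(⅑))*(1/725) = √(6 + 0)*(1/725) = √6*(1/725) = √6/725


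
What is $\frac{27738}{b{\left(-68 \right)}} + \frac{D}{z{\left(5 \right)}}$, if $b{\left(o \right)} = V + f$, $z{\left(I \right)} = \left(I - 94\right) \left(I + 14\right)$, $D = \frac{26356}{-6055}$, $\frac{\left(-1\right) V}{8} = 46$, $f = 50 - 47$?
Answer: $- \frac{11359996030}{149489473} \approx -75.992$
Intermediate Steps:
$f = 3$
$V = -368$ ($V = \left(-8\right) 46 = -368$)
$D = - \frac{26356}{6055}$ ($D = 26356 \left(- \frac{1}{6055}\right) = - \frac{26356}{6055} \approx -4.3528$)
$z{\left(I \right)} = \left(-94 + I\right) \left(14 + I\right)$
$b{\left(o \right)} = -365$ ($b{\left(o \right)} = -368 + 3 = -365$)
$\frac{27738}{b{\left(-68 \right)}} + \frac{D}{z{\left(5 \right)}} = \frac{27738}{-365} - \frac{26356}{6055 \left(-1316 + 5^{2} - 400\right)} = 27738 \left(- \frac{1}{365}\right) - \frac{26356}{6055 \left(-1316 + 25 - 400\right)} = - \frac{27738}{365} - \frac{26356}{6055 \left(-1691\right)} = - \frac{27738}{365} - - \frac{26356}{10239005} = - \frac{27738}{365} + \frac{26356}{10239005} = - \frac{11359996030}{149489473}$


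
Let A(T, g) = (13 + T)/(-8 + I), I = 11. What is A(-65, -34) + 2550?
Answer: 7598/3 ≈ 2532.7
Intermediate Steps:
A(T, g) = 13/3 + T/3 (A(T, g) = (13 + T)/(-8 + 11) = (13 + T)/3 = (13 + T)*(⅓) = 13/3 + T/3)
A(-65, -34) + 2550 = (13/3 + (⅓)*(-65)) + 2550 = (13/3 - 65/3) + 2550 = -52/3 + 2550 = 7598/3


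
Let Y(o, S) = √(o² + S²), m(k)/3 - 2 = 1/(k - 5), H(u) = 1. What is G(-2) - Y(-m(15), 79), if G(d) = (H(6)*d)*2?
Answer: -4 - √628069/10 ≈ -83.251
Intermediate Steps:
m(k) = 6 + 3/(-5 + k) (m(k) = 6 + 3/(k - 5) = 6 + 3/(-5 + k))
G(d) = 2*d (G(d) = (1*d)*2 = d*2 = 2*d)
Y(o, S) = √(S² + o²)
G(-2) - Y(-m(15), 79) = 2*(-2) - √(79² + (-3*(-9 + 2*15)/(-5 + 15))²) = -4 - √(6241 + (-3*(-9 + 30)/10)²) = -4 - √(6241 + (-3*21/10)²) = -4 - √(6241 + (-1*63/10)²) = -4 - √(6241 + (-63/10)²) = -4 - √(6241 + 3969/100) = -4 - √(628069/100) = -4 - √628069/10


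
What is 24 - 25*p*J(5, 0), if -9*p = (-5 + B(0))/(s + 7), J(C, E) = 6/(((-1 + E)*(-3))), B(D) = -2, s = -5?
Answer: 41/9 ≈ 4.5556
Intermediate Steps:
J(C, E) = 6/(3 - 3*E)
p = 7/18 (p = -(-5 - 2)/(9*(-5 + 7)) = -(-7)/(9*2) = -1/9*(-7/2) = 7/18 ≈ 0.38889)
24 - 25*p*J(5, 0) = 24 - 175*(-2/(-1 + 0))/18 = 24 - 175*(-2/(-1))/18 = 24 - 175*(-2*(-1))/18 = 24 - 175*2/18 = 24 - 25*7/9 = 24 - 175/9 = 41/9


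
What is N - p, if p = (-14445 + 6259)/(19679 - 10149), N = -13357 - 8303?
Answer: -103205807/4765 ≈ -21659.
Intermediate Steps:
N = -21660
p = -4093/4765 (p = -8186/9530 = -8186*1/9530 = -4093/4765 ≈ -0.85897)
N - p = -21660 - 1*(-4093/4765) = -21660 + 4093/4765 = -103205807/4765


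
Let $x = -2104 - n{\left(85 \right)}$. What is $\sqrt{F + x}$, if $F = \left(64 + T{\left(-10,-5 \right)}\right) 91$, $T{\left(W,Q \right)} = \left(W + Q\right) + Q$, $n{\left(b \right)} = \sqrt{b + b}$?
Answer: $\sqrt{1900 - \sqrt{170}} \approx 43.439$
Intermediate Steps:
$n{\left(b \right)} = \sqrt{2} \sqrt{b}$ ($n{\left(b \right)} = \sqrt{2 b} = \sqrt{2} \sqrt{b}$)
$T{\left(W,Q \right)} = W + 2 Q$ ($T{\left(W,Q \right)} = \left(Q + W\right) + Q = W + 2 Q$)
$F = 4004$ ($F = \left(64 + \left(-10 + 2 \left(-5\right)\right)\right) 91 = \left(64 - 20\right) 91 = 44 \cdot 91 = 4004$)
$x = -2104 - \sqrt{170}$ ($x = -2104 - \sqrt{2} \sqrt{85} = -2104 - \sqrt{170} \approx -2117.0$)
$\sqrt{F + x} = \sqrt{4004 - \left(2104 + \sqrt{170}\right)} = \sqrt{1900 - \sqrt{170}}$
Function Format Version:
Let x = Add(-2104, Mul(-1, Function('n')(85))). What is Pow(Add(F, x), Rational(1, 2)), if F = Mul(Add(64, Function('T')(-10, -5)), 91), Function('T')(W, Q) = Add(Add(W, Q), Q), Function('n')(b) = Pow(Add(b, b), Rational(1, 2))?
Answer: Pow(Add(1900, Mul(-1, Pow(170, Rational(1, 2)))), Rational(1, 2)) ≈ 43.439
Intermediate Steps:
Function('n')(b) = Mul(Pow(2, Rational(1, 2)), Pow(b, Rational(1, 2))) (Function('n')(b) = Pow(Mul(2, b), Rational(1, 2)) = Mul(Pow(2, Rational(1, 2)), Pow(b, Rational(1, 2))))
Function('T')(W, Q) = Add(W, Mul(2, Q)) (Function('T')(W, Q) = Add(Add(Q, W), Q) = Add(W, Mul(2, Q)))
F = 4004 (F = Mul(Add(64, Add(-10, Mul(2, -5))), 91) = Mul(Add(64, Add(-10, -10)), 91) = Mul(Add(64, -20), 91) = Mul(44, 91) = 4004)
x = Add(-2104, Mul(-1, Pow(170, Rational(1, 2)))) (x = Add(-2104, Mul(-1, Mul(Pow(2, Rational(1, 2)), Pow(85, Rational(1, 2))))) = Add(-2104, Mul(-1, Pow(170, Rational(1, 2)))) ≈ -2117.0)
Pow(Add(F, x), Rational(1, 2)) = Pow(Add(4004, Add(-2104, Mul(-1, Pow(170, Rational(1, 2))))), Rational(1, 2)) = Pow(Add(1900, Mul(-1, Pow(170, Rational(1, 2)))), Rational(1, 2))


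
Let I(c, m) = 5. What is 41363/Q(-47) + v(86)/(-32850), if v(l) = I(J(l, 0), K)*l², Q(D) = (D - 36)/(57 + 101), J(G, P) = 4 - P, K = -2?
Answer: -21468944824/272655 ≈ -78740.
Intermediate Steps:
Q(D) = -18/79 + D/158 (Q(D) = (-36 + D)/158 = (-36 + D)*(1/158) = -18/79 + D/158)
v(l) = 5*l²
41363/Q(-47) + v(86)/(-32850) = 41363/(-18/79 + (1/158)*(-47)) + (5*86²)/(-32850) = 41363/(-18/79 - 47/158) + (5*7396)*(-1/32850) = 41363/(-83/158) + 36980*(-1/32850) = 41363*(-158/83) - 3698/3285 = -6535354/83 - 3698/3285 = -21468944824/272655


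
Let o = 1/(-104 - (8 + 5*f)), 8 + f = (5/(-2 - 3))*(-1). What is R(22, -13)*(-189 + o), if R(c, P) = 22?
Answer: -29108/7 ≈ -4158.3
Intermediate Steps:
f = -7 (f = -8 + (5/(-2 - 3))*(-1) = -8 + (5/(-5))*(-1) = -8 + (5*(-1/5))*(-1) = -8 - 1*(-1) = -8 + 1 = -7)
o = -1/77 (o = 1/(-104 - (8 + 5*(-7))) = 1/(-104 - (8 - 35)) = 1/(-104 - 1*(-27)) = 1/(-104 + 27) = 1/(-77) = -1/77 ≈ -0.012987)
R(22, -13)*(-189 + o) = 22*(-189 - 1/77) = 22*(-14554/77) = -29108/7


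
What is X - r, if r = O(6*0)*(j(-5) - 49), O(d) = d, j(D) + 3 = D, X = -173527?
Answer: -173527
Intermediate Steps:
j(D) = -3 + D
r = 0 (r = (6*0)*((-3 - 5) - 49) = 0*(-8 - 49) = 0*(-57) = 0)
X - r = -173527 - 1*0 = -173527 + 0 = -173527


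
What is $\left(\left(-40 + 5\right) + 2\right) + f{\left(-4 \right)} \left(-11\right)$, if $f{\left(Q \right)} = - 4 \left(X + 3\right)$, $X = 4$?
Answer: $275$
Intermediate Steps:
$f{\left(Q \right)} = -28$ ($f{\left(Q \right)} = - 4 \left(4 + 3\right) = \left(-4\right) 7 = -28$)
$\left(\left(-40 + 5\right) + 2\right) + f{\left(-4 \right)} \left(-11\right) = \left(\left(-40 + 5\right) + 2\right) - -308 = \left(-35 + 2\right) + 308 = -33 + 308 = 275$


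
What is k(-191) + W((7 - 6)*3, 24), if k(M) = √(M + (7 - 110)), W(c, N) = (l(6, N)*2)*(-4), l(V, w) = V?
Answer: -48 + 7*I*√6 ≈ -48.0 + 17.146*I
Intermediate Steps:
W(c, N) = -48 (W(c, N) = (6*2)*(-4) = 12*(-4) = -48)
k(M) = √(-103 + M) (k(M) = √(M - 103) = √(-103 + M))
k(-191) + W((7 - 6)*3, 24) = √(-103 - 191) - 48 = √(-294) - 48 = 7*I*√6 - 48 = -48 + 7*I*√6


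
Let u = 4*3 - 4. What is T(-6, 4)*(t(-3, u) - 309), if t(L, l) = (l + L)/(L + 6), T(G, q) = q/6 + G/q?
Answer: 2305/9 ≈ 256.11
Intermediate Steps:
T(G, q) = q/6 + G/q (T(G, q) = q*(⅙) + G/q = q/6 + G/q)
u = 8 (u = 12 - 4 = 8)
t(L, l) = (L + l)/(6 + L)
T(-6, 4)*(t(-3, u) - 309) = ((⅙)*4 - 6/4)*((-3 + 8)/(6 - 3) - 309) = (⅔ - 6*¼)*(5/3 - 309) = (⅔ - 3/2)*((⅓)*5 - 309) = -5*(5/3 - 309)/6 = -⅚*(-922/3) = 2305/9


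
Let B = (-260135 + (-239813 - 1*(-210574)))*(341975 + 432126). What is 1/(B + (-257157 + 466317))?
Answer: -1/224004493614 ≈ -4.4642e-12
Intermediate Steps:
B = -224004702774 (B = (-260135 + (-239813 + 210574))*774101 = (-260135 - 29239)*774101 = -289374*774101 = -224004702774)
1/(B + (-257157 + 466317)) = 1/(-224004702774 + (-257157 + 466317)) = 1/(-224004702774 + 209160) = 1/(-224004493614) = -1/224004493614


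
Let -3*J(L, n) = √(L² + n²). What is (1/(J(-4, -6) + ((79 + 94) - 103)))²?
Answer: 9/(4*(105 - √13)²) ≈ 0.00021885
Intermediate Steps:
J(L, n) = -√(L² + n²)/3
(1/(J(-4, -6) + ((79 + 94) - 103)))² = (1/(-√((-4)² + (-6)²)/3 + ((79 + 94) - 103)))² = (1/(-√(16 + 36)/3 + (173 - 103)))² = (1/(-2*√13/3 + 70))² = (1/(70 - 2*√13/3))² = (70 - 2*√13/3)⁻²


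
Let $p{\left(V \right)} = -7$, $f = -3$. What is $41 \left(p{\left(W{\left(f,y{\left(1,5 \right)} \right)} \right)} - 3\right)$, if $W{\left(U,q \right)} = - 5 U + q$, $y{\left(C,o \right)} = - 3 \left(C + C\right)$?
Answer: $-410$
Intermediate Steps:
$y{\left(C,o \right)} = - 6 C$ ($y{\left(C,o \right)} = - 3 \cdot 2 C = - 6 C$)
$W{\left(U,q \right)} = q - 5 U$
$41 \left(p{\left(W{\left(f,y{\left(1,5 \right)} \right)} \right)} - 3\right) = 41 \left(-7 - 3\right) = 41 \left(-10\right) = -410$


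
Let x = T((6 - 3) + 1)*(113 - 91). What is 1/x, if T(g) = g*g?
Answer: 1/352 ≈ 0.0028409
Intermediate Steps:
T(g) = g²
x = 352 (x = ((6 - 3) + 1)²*(113 - 91) = (3 + 1)²*22 = 4²*22 = 16*22 = 352)
1/x = 1/352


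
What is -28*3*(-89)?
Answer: 7476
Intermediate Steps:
-28*3*(-89) = -84*(-89) = 7476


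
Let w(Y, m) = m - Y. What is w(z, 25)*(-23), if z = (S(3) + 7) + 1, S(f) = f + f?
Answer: -253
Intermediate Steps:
S(f) = 2*f
z = 14 (z = (2*3 + 7) + 1 = (6 + 7) + 1 = 13 + 1 = 14)
w(z, 25)*(-23) = (25 - 1*14)*(-23) = (25 - 14)*(-23) = 11*(-23) = -253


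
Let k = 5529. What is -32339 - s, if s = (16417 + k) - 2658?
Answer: -51627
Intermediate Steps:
s = 19288 (s = (16417 + 5529) - 2658 = 21946 - 2658 = 19288)
-32339 - s = -32339 - 1*19288 = -32339 - 19288 = -51627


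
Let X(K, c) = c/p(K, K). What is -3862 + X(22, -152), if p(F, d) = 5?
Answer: -19462/5 ≈ -3892.4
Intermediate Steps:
X(K, c) = c/5
-3862 + X(22, -152) = -3862 + (⅕)*(-152) = -3862 - 152/5 = -19462/5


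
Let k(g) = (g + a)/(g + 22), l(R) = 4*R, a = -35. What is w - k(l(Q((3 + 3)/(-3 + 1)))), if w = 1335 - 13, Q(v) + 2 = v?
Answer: 2699/2 ≈ 1349.5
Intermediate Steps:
Q(v) = -2 + v
k(g) = (-35 + g)/(22 + g) (k(g) = (g - 35)/(g + 22) = (-35 + g)/(22 + g))
w = 1322
w - k(l(Q((3 + 3)/(-3 + 1)))) = 1322 - (-35 + 4*(-2 + (3 + 3)/(-3 + 1)))/(22 + 4*(-2 + (3 + 3)/(-3 + 1))) = 1322 - (-35 + 4*(-2 + 6/(-2)))/(22 + 4*(-2 + 6/(-2))) = 1322 - (-35 + 4*(-2 + 6*(-½)))/(22 + 4*(-2 + 6*(-½))) = 1322 - (-35 + 4*(-2 - 3))/(22 + 4*(-2 - 3)) = 1322 - (-35 + 4*(-5))/(22 + 4*(-5)) = 1322 - (-35 - 20)/(22 - 20) = 1322 - (-55)/2 = 1322 - 1*(-55/2) = 1322 + 55/2 = 2699/2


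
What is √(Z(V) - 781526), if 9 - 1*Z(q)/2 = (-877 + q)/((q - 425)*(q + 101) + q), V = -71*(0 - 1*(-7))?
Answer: 4*I*√6493554707103830/364615 ≈ 884.03*I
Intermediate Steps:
V = -497 (V = -71*(0 + 7) = -71*7 = -497)
Z(q) = 18 - 2*(-877 + q)/(q + (-425 + q)*(101 + q)) (Z(q) = 18 - 2*(-877 + q)/((q - 425)*(q + 101) + q) = 18 - 2*(-877 + q)/((-425 + q)*(101 + q) + q) = 18 - 2*(-877 + q)/(q + (-425 + q)*(101 + q)))
√(Z(V) - 781526) = √(2*(385448 - 9*(-497)² + 2908*(-497))/(42925 - 1*(-497)² + 323*(-497)) - 781526) = √(2*(385448 - 9*247009 - 1445276)/(42925 - 1*247009 - 160531) - 781526) = √(2*(385448 - 2223081 - 1445276)/(42925 - 247009 - 160531) - 781526) = √(2*(-3282909)/(-364615) - 781526) = √(2*(-1/364615)*(-3282909) - 781526) = √(6565818/364615 - 781526) = √(-284949536672/364615) = 4*I*√6493554707103830/364615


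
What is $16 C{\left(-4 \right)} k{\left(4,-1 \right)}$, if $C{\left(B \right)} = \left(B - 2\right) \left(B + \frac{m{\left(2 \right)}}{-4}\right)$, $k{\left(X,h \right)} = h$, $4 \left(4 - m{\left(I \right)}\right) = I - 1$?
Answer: $-474$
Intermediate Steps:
$m{\left(I \right)} = \frac{17}{4} - \frac{I}{4}$ ($m{\left(I \right)} = 4 - \frac{I - 1}{4} = 4 - \frac{-1 + I}{4} = 4 - \left(- \frac{1}{4} + \frac{I}{4}\right) = \frac{17}{4} - \frac{I}{4}$)
$C{\left(B \right)} = \left(-2 + B\right) \left(- \frac{15}{16} + B\right)$ ($C{\left(B \right)} = \left(B - 2\right) \left(B + \frac{\frac{17}{4} - \frac{1}{2}}{-4}\right) = \left(-2 + B\right) \left(B + \left(\frac{17}{4} - \frac{1}{2}\right) \left(- \frac{1}{4}\right)\right) = \left(-2 + B\right) \left(B + \frac{15}{4} \left(- \frac{1}{4}\right)\right) = \left(-2 + B\right) \left(B - \frac{15}{16}\right) = \left(-2 + B\right) \left(- \frac{15}{16} + B\right)$)
$16 C{\left(-4 \right)} k{\left(4,-1 \right)} = 16 \left(\frac{15}{8} + \left(-4\right)^{2} - - \frac{47}{4}\right) \left(-1\right) = 16 \left(\frac{15}{8} + 16 + \frac{47}{4}\right) \left(-1\right) = 16 \cdot \frac{237}{8} \left(-1\right) = 474 \left(-1\right) = -474$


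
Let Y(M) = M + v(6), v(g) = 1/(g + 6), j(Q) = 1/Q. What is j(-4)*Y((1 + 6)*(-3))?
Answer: 251/48 ≈ 5.2292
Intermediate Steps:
v(g) = 1/(6 + g)
Y(M) = 1/12 + M (Y(M) = M + 1/(6 + 6) = M + 1/12 = 1/12 + M)
j(-4)*Y((1 + 6)*(-3)) = (1/12 + (1 + 6)*(-3))/(-4) = -(1/12 + 7*(-3))/4 = -(1/12 - 21)/4 = -1/4*(-251/12) = 251/48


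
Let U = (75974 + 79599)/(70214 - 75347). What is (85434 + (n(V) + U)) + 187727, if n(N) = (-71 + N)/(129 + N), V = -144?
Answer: 1402053413/5133 ≈ 2.7315e+5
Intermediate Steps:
U = -155573/5133 (U = 155573/(-5133) = 155573*(-1/5133) = -155573/5133 ≈ -30.308)
n(N) = (-71 + N)/(129 + N)
(85434 + (n(V) + U)) + 187727 = (85434 + ((-71 - 144)/(129 - 144) - 155573/5133)) + 187727 = (85434 + (-215/(-15) - 155573/5133)) + 187727 = (85434 + (-1/15*(-215) - 155573/5133)) + 187727 = (85434 + (43/3 - 155573/5133)) + 187727 = (85434 - 82000/5133) + 187727 = 438450722/5133 + 187727 = 1402053413/5133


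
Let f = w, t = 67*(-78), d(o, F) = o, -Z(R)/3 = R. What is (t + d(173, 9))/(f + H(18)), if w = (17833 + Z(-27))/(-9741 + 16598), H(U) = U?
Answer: -34648421/141340 ≈ -245.14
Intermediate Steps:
Z(R) = -3*R
t = -5226
w = 17914/6857 (w = (17833 - 3*(-27))/(-9741 + 16598) = (17833 + 81)/6857 = 17914*(1/6857) = 17914/6857 ≈ 2.6125)
f = 17914/6857 ≈ 2.6125
(t + d(173, 9))/(f + H(18)) = (-5226 + 173)/(17914/6857 + 18) = -5053/141340/6857 = -5053*6857/141340 = -34648421/141340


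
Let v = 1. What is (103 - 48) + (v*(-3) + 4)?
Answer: 56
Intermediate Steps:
(103 - 48) + (v*(-3) + 4) = (103 - 48) + (1*(-3) + 4) = 55 + (-3 + 4) = 55 + 1 = 56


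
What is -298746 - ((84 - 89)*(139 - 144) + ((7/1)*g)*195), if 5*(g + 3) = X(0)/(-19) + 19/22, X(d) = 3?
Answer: -123255103/418 ≈ -2.9487e+5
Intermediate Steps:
g = -1195/418 (g = -3 + (3/(-19) + 19/22)/5 = -3 + (3*(-1/19) + 19*(1/22))/5 = -3 + (-3/19 + 19/22)/5 = -3 + (⅕)*(295/418) = -3 + 59/418 = -1195/418 ≈ -2.8589)
-298746 - ((84 - 89)*(139 - 144) + ((7/1)*g)*195) = -298746 - ((84 - 89)*(139 - 144) + ((7/1)*(-1195/418))*195) = -298746 - (-5*(-5) + ((7*1)*(-1195/418))*195) = -298746 - (25 + (7*(-1195/418))*195) = -298746 - (25 - 8365/418*195) = -298746 - (25 - 1631175/418) = -298746 - 1*(-1620725/418) = -298746 + 1620725/418 = -123255103/418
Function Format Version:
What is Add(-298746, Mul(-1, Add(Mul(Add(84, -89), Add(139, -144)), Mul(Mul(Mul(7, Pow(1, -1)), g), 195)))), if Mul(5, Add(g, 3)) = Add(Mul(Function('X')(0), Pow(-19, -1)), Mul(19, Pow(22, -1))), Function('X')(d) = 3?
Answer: Rational(-123255103, 418) ≈ -2.9487e+5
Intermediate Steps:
g = Rational(-1195, 418) (g = Add(-3, Mul(Rational(1, 5), Add(Mul(3, Pow(-19, -1)), Mul(19, Pow(22, -1))))) = Add(-3, Mul(Rational(1, 5), Add(Mul(3, Rational(-1, 19)), Mul(19, Rational(1, 22))))) = Add(-3, Mul(Rational(1, 5), Add(Rational(-3, 19), Rational(19, 22)))) = Add(-3, Mul(Rational(1, 5), Rational(295, 418))) = Add(-3, Rational(59, 418)) = Rational(-1195, 418) ≈ -2.8589)
Add(-298746, Mul(-1, Add(Mul(Add(84, -89), Add(139, -144)), Mul(Mul(Mul(7, Pow(1, -1)), g), 195)))) = Add(-298746, Mul(-1, Add(Mul(Add(84, -89), Add(139, -144)), Mul(Mul(Mul(7, Pow(1, -1)), Rational(-1195, 418)), 195)))) = Add(-298746, Mul(-1, Add(Mul(-5, -5), Mul(Mul(Mul(7, 1), Rational(-1195, 418)), 195)))) = Add(-298746, Mul(-1, Add(25, Mul(Mul(7, Rational(-1195, 418)), 195)))) = Add(-298746, Mul(-1, Add(25, Mul(Rational(-8365, 418), 195)))) = Add(-298746, Mul(-1, Add(25, Rational(-1631175, 418)))) = Add(-298746, Mul(-1, Rational(-1620725, 418))) = Add(-298746, Rational(1620725, 418)) = Rational(-123255103, 418)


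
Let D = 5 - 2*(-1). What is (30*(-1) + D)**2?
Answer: 529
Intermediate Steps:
D = 7 (D = 5 + 2 = 7)
(30*(-1) + D)**2 = (30*(-1) + 7)**2 = (-30 + 7)**2 = (-23)**2 = 529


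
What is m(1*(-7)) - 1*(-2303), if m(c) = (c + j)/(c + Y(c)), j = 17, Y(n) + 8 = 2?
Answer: 29929/13 ≈ 2302.2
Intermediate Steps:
Y(n) = -6 (Y(n) = -8 + 2 = -6)
m(c) = (17 + c)/(-6 + c) (m(c) = (c + 17)/(c - 6) = (17 + c)/(-6 + c))
m(1*(-7)) - 1*(-2303) = (17 + 1*(-7))/(-6 + 1*(-7)) - 1*(-2303) = (17 - 7)/(-6 - 7) + 2303 = 10/(-13) + 2303 = -1/13*10 + 2303 = -10/13 + 2303 = 29929/13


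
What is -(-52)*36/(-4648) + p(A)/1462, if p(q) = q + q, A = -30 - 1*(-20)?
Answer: -176864/424711 ≈ -0.41643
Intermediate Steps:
A = -10 (A = -30 + 20 = -10)
p(q) = 2*q
-(-52)*36/(-4648) + p(A)/1462 = -(-52)*36/(-4648) + (2*(-10))/1462 = -1*(-1872)*(-1/4648) - 20*1/1462 = 1872*(-1/4648) - 10/731 = -234/581 - 10/731 = -176864/424711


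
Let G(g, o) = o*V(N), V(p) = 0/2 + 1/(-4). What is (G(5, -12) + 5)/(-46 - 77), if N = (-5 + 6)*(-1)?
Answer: -8/123 ≈ -0.065041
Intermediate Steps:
N = -1 (N = 1*(-1) = -1)
V(p) = -¼ (V(p) = 0*(½) + 1*(-¼) = 0 - ¼ = -¼)
G(g, o) = -o/4 (G(g, o) = o*(-¼) = -o/4)
(G(5, -12) + 5)/(-46 - 77) = (-¼*(-12) + 5)/(-46 - 77) = (3 + 5)/(-123) = 8*(-1/123) = -8/123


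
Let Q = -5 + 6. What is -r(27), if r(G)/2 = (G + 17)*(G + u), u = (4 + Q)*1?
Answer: -2816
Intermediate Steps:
Q = 1
u = 5 (u = (4 + 1)*1 = 5*1 = 5)
r(G) = 2*(5 + G)*(17 + G) (r(G) = 2*((G + 17)*(G + 5)) = 2*((17 + G)*(5 + G)) = 2*((5 + G)*(17 + G)) = 2*(5 + G)*(17 + G))
-r(27) = -(170 + 2*27**2 + 44*27) = -(170 + 2*729 + 1188) = -(170 + 1458 + 1188) = -1*2816 = -2816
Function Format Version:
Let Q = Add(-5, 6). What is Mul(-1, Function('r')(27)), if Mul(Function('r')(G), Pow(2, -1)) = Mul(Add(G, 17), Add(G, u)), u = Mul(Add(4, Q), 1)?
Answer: -2816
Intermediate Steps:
Q = 1
u = 5 (u = Mul(Add(4, 1), 1) = Mul(5, 1) = 5)
Function('r')(G) = Mul(2, Add(5, G), Add(17, G)) (Function('r')(G) = Mul(2, Mul(Add(G, 17), Add(G, 5))) = Mul(2, Mul(Add(17, G), Add(5, G))) = Mul(2, Mul(Add(5, G), Add(17, G))) = Mul(2, Add(5, G), Add(17, G)))
Mul(-1, Function('r')(27)) = Mul(-1, Add(170, Mul(2, Pow(27, 2)), Mul(44, 27))) = Mul(-1, Add(170, Mul(2, 729), 1188)) = Mul(-1, Add(170, 1458, 1188)) = Mul(-1, 2816) = -2816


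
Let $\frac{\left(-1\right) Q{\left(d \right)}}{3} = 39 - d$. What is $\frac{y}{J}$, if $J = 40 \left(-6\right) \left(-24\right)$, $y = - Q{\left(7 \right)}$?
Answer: $\frac{1}{60} \approx 0.016667$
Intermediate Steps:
$Q{\left(d \right)} = -117 + 3 d$ ($Q{\left(d \right)} = - 3 \left(39 - d\right) = -117 + 3 d$)
$y = 96$ ($y = - (-117 + 3 \cdot 7) = - (-117 + 21) = \left(-1\right) \left(-96\right) = 96$)
$J = 5760$ ($J = \left(-240\right) \left(-24\right) = 5760$)
$\frac{y}{J} = \frac{96}{5760} = 96 \cdot \frac{1}{5760} = \frac{1}{60}$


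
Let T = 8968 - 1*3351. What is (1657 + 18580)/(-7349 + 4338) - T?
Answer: -16933024/3011 ≈ -5623.7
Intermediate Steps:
T = 5617 (T = 8968 - 3351 = 5617)
(1657 + 18580)/(-7349 + 4338) - T = (1657 + 18580)/(-7349 + 4338) - 1*5617 = 20237/(-3011) - 5617 = 20237*(-1/3011) - 5617 = -20237/3011 - 5617 = -16933024/3011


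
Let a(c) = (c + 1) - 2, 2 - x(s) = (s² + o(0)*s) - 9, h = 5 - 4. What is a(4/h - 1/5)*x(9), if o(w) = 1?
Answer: -1106/5 ≈ -221.20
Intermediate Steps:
h = 1
x(s) = 11 - s - s² (x(s) = 2 - ((s² + 1*s) - 9) = 2 - ((s² + s) - 9) = 2 - ((s + s²) - 9) = 2 - (-9 + s + s²) = 2 + (9 - s - s²) = 11 - s - s²)
a(c) = -1 + c (a(c) = (1 + c) - 2 = -1 + c)
a(4/h - 1/5)*x(9) = (-1 + (4/1 - 1/5))*(11 - 1*9 - 1*9²) = (-1 + (4*1 - 1*⅕))*(11 - 9 - 1*81) = (-1 + (4 - ⅕))*(11 - 9 - 81) = (-1 + 19/5)*(-79) = (14/5)*(-79) = -1106/5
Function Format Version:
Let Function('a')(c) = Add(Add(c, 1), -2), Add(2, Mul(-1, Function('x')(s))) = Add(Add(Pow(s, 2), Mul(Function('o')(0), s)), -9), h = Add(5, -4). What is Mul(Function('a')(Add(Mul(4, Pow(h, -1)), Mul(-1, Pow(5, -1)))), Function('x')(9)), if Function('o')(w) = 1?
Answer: Rational(-1106, 5) ≈ -221.20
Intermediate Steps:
h = 1
Function('x')(s) = Add(11, Mul(-1, s), Mul(-1, Pow(s, 2))) (Function('x')(s) = Add(2, Mul(-1, Add(Add(Pow(s, 2), Mul(1, s)), -9))) = Add(2, Mul(-1, Add(Add(Pow(s, 2), s), -9))) = Add(2, Mul(-1, Add(Add(s, Pow(s, 2)), -9))) = Add(2, Mul(-1, Add(-9, s, Pow(s, 2)))) = Add(2, Add(9, Mul(-1, s), Mul(-1, Pow(s, 2)))) = Add(11, Mul(-1, s), Mul(-1, Pow(s, 2))))
Function('a')(c) = Add(-1, c) (Function('a')(c) = Add(Add(1, c), -2) = Add(-1, c))
Mul(Function('a')(Add(Mul(4, Pow(h, -1)), Mul(-1, Pow(5, -1)))), Function('x')(9)) = Mul(Add(-1, Add(Mul(4, Pow(1, -1)), Mul(-1, Pow(5, -1)))), Add(11, Mul(-1, 9), Mul(-1, Pow(9, 2)))) = Mul(Add(-1, Add(Mul(4, 1), Mul(-1, Rational(1, 5)))), Add(11, -9, Mul(-1, 81))) = Mul(Add(-1, Add(4, Rational(-1, 5))), Add(11, -9, -81)) = Mul(Add(-1, Rational(19, 5)), -79) = Mul(Rational(14, 5), -79) = Rational(-1106, 5)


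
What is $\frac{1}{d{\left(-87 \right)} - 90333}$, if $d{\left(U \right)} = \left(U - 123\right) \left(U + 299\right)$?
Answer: $- \frac{1}{134853} \approx -7.4155 \cdot 10^{-6}$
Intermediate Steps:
$d{\left(U \right)} = \left(-123 + U\right) \left(299 + U\right)$
$\frac{1}{d{\left(-87 \right)} - 90333} = \frac{1}{\left(-36777 + \left(-87\right)^{2} + 176 \left(-87\right)\right) - 90333} = \frac{1}{\left(-36777 + 7569 - 15312\right) - 90333} = \frac{1}{-44520 - 90333} = \frac{1}{-134853} = - \frac{1}{134853}$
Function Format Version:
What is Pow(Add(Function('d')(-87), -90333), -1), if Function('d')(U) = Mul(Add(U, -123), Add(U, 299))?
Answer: Rational(-1, 134853) ≈ -7.4155e-6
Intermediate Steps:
Function('d')(U) = Mul(Add(-123, U), Add(299, U))
Pow(Add(Function('d')(-87), -90333), -1) = Pow(Add(Add(-36777, Pow(-87, 2), Mul(176, -87)), -90333), -1) = Pow(Add(Add(-36777, 7569, -15312), -90333), -1) = Pow(Add(-44520, -90333), -1) = Pow(-134853, -1) = Rational(-1, 134853)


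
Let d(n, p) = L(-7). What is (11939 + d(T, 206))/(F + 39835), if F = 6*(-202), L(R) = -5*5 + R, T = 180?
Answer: 11907/38623 ≈ 0.30829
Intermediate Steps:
L(R) = -25 + R
F = -1212
d(n, p) = -32 (d(n, p) = -25 - 7 = -32)
(11939 + d(T, 206))/(F + 39835) = (11939 - 32)/(-1212 + 39835) = 11907/38623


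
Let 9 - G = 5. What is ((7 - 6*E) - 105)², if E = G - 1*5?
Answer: 8464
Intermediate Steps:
G = 4 (G = 9 - 1*5 = 9 - 5 = 4)
E = -1 (E = 4 - 1*5 = 4 - 5 = -1)
((7 - 6*E) - 105)² = ((7 - 6*(-1)) - 105)² = ((7 + 6) - 105)² = (13 - 105)² = (-92)² = 8464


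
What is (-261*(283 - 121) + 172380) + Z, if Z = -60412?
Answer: 69686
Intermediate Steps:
(-261*(283 - 121) + 172380) + Z = (-261*(283 - 121) + 172380) - 60412 = (-261*162 + 172380) - 60412 = (-42282 + 172380) - 60412 = 130098 - 60412 = 69686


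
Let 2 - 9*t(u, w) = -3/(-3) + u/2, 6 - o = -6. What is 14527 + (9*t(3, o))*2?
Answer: 14526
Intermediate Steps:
o = 12 (o = 6 - 1*(-6) = 6 + 6 = 12)
t(u, w) = 1/9 - u/18 (t(u, w) = 2/9 - (-3/(-3) + u/2)/9 = 2/9 - (-3*(-1/3) + u*(1/2))/9 = 2/9 - (1 + u/2)/9 = 2/9 + (-1/9 - u/18) = 1/9 - u/18)
14527 + (9*t(3, o))*2 = 14527 + (9*(1/9 - 1/18*3))*2 = 14527 + (9*(1/9 - 1/6))*2 = 14527 + (9*(-1/18))*2 = 14527 - 1/2*2 = 14527 - 1 = 14526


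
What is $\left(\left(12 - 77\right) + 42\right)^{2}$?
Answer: $529$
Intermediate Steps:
$\left(\left(12 - 77\right) + 42\right)^{2} = \left(-65 + 42\right)^{2} = \left(-23\right)^{2} = 529$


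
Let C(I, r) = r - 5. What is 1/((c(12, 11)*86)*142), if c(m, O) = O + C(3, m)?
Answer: 1/219816 ≈ 4.5493e-6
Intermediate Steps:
C(I, r) = -5 + r
c(m, O) = -5 + O + m (c(m, O) = O + (-5 + m) = -5 + O + m)
1/((c(12, 11)*86)*142) = 1/(((-5 + 11 + 12)*86)*142) = 1/((18*86)*142) = 1/(1548*142) = 1/219816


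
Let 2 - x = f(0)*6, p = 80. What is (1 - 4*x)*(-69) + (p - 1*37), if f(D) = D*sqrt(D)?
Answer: 526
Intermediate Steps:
f(D) = D**(3/2)
x = 2 (x = 2 - 0**(3/2)*6 = 2 - 0*6 = 2 - 1*0 = 2 + 0 = 2)
(1 - 4*x)*(-69) + (p - 1*37) = (1 - 4*2)*(-69) + (80 - 1*37) = (1 - 8)*(-69) + (80 - 37) = -7*(-69) + 43 = 483 + 43 = 526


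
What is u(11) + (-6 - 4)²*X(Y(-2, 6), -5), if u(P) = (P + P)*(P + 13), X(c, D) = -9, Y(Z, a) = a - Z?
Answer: -372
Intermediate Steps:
u(P) = 2*P*(13 + P) (u(P) = (2*P)*(13 + P) = 2*P*(13 + P))
u(11) + (-6 - 4)²*X(Y(-2, 6), -5) = 2*11*(13 + 11) + (-6 - 4)²*(-9) = 2*11*24 + (-10)²*(-9) = 528 + 100*(-9) = 528 - 900 = -372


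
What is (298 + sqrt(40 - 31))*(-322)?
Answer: -96922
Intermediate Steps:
(298 + sqrt(40 - 31))*(-322) = (298 + sqrt(9))*(-322) = (298 + 3)*(-322) = 301*(-322) = -96922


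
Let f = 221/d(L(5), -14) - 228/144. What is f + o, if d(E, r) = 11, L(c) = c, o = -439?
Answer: -55505/132 ≈ -420.49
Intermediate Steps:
f = 2443/132 (f = 221/11 - 228/144 = 221*(1/11) - 228*1/144 = 221/11 - 19/12 = 2443/132 ≈ 18.508)
f + o = 2443/132 - 439 = -55505/132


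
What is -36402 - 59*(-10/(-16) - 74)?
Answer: -256583/8 ≈ -32073.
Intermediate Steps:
-36402 - 59*(-10/(-16) - 74) = -36402 - 59*(-10*(-1/16) - 74) = -36402 - 59*(5/8 - 74) = -36402 - 59*(-587/8) = -36402 + 34633/8 = -256583/8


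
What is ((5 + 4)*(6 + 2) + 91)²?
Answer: 26569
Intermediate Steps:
((5 + 4)*(6 + 2) + 91)² = (9*8 + 91)² = (72 + 91)² = 163² = 26569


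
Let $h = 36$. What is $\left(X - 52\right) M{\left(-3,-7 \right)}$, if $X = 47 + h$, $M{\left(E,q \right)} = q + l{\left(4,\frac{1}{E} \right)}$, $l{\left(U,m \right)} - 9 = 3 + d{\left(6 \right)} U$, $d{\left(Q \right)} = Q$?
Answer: $899$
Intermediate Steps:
$l{\left(U,m \right)} = 12 + 6 U$ ($l{\left(U,m \right)} = 9 + \left(3 + 6 U\right) = 12 + 6 U$)
$M{\left(E,q \right)} = 36 + q$ ($M{\left(E,q \right)} = q + \left(12 + 6 \cdot 4\right) = q + \left(12 + 24\right) = q + 36 = 36 + q$)
$X = 83$ ($X = 47 + 36 = 83$)
$\left(X - 52\right) M{\left(-3,-7 \right)} = \left(83 - 52\right) \left(36 - 7\right) = \left(83 - 52\right) 29 = 31 \cdot 29 = 899$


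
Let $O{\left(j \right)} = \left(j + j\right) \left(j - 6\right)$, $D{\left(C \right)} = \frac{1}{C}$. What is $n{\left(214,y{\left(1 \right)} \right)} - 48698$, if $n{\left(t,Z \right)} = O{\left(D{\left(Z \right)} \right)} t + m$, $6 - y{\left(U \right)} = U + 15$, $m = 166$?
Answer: $- \frac{1206773}{25} \approx -48271.0$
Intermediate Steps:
$O{\left(j \right)} = 2 j \left(-6 + j\right)$
$y{\left(U \right)} = -9 - U$ ($y{\left(U \right)} = 6 - \left(U + 15\right) = 6 - \left(15 + U\right) = -9 - U$)
$n{\left(t,Z \right)} = 166 + \frac{2 t \left(-6 + \frac{1}{Z}\right)}{Z}$ ($n{\left(t,Z \right)} = \frac{2 \left(-6 + \frac{1}{Z}\right)}{Z} t + 166 = \frac{2 t \left(-6 + \frac{1}{Z}\right)}{Z} + 166 = 166 + \frac{2 t \left(-6 + \frac{1}{Z}\right)}{Z}$)
$n{\left(214,y{\left(1 \right)} \right)} - 48698 = \left(166 - \frac{2568}{-9 - 1} + 2 \cdot 214 \frac{1}{\left(-9 - 1\right)^{2}}\right) - 48698 = \left(166 - \frac{2568}{-10} + 2 \cdot 214 \cdot \frac{1}{100}\right) - 48698 = \left(166 - 2568 \left(- \frac{1}{10}\right) + 2 \cdot 214 \cdot \frac{1}{100}\right) - 48698 = \left(166 + \frac{1284}{5} + \frac{107}{25}\right) - 48698 = \frac{10677}{25} - 48698 = - \frac{1206773}{25}$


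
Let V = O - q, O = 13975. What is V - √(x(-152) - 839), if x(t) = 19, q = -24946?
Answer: 38921 - 2*I*√205 ≈ 38921.0 - 28.636*I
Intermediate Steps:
V = 38921 (V = 13975 - 1*(-24946) = 13975 + 24946 = 38921)
V - √(x(-152) - 839) = 38921 - √(19 - 839) = 38921 - √(-820) = 38921 - 2*I*√205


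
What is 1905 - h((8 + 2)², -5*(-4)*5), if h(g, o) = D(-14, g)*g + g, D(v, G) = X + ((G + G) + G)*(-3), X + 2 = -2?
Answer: 92205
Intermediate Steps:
X = -4 (X = -2 - 2 = -4)
D(v, G) = -4 - 9*G (D(v, G) = -4 + ((G + G) + G)*(-3) = -4 + (2*G + G)*(-3) = -4 + (3*G)*(-3) = -4 - 9*G)
h(g, o) = g + g*(-4 - 9*g) (h(g, o) = (-4 - 9*g)*g + g = g*(-4 - 9*g) + g = g + g*(-4 - 9*g))
1905 - h((8 + 2)², -5*(-4)*5) = 1905 - (-3)*(8 + 2)²*(1 + 3*(8 + 2)²) = 1905 - (-3)*10²*(1 + 3*10²) = 1905 - (-3)*100*(1 + 3*100) = 1905 - (-3)*100*(1 + 300) = 1905 - (-3)*100*301 = 1905 - 1*(-90300) = 1905 + 90300 = 92205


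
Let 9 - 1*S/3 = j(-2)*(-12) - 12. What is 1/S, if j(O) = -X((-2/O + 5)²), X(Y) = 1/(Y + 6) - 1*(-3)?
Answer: -7/321 ≈ -0.021807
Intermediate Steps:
X(Y) = 3 + 1/(6 + Y) (X(Y) = 1/(6 + Y) + 3 = 3 + 1/(6 + Y))
j(O) = -(19 + 3*(5 - 2/O)²)/(6 + (5 - 2/O)²) (j(O) = -(19 + 3*(-2/O + 5)²)/(6 + (-2/O + 5)²) = -(19 + 3*(5 - 2/O)²)/(6 + (5 - 2/O)²))
S = -321/7 (S = 27 - 3*((2*(-6 - 47*(-2)² + 30*(-2))/(4 - 20*(-2) + 31*(-2)²))*(-12) - 12) = 27 - 3*((2*(-6 - 47*4 - 60)/(4 + 40 + 31*4))*(-12) - 12) = 27 - 3*((2*(-6 - 188 - 60)/(4 + 40 + 124))*(-12) - 12) = 27 - 3*((2*(-254)/168)*(-12) - 12) = 27 - 3*((2*(1/168)*(-254))*(-12) - 12) = 27 - 3*(-127/42*(-12) - 12) = 27 - 3*(254/7 - 12) = 27 - 3*170/7 = 27 - 510/7 = -321/7 ≈ -45.857)
1/S = 1/(-321/7) = -7/321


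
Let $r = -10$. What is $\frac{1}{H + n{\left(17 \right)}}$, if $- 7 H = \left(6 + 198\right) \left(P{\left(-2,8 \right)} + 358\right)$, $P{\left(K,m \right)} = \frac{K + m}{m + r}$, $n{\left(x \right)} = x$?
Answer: $- \frac{7}{72301} \approx -9.6818 \cdot 10^{-5}$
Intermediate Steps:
$P{\left(K,m \right)} = \frac{K + m}{-10 + m}$ ($P{\left(K,m \right)} = \frac{K + m}{m - 10} = \frac{K + m}{-10 + m}$)
$H = - \frac{72420}{7}$ ($H = - \frac{\left(6 + 198\right) \left(\frac{-2 + 8}{-10 + 8} + 358\right)}{7} = - \frac{204 \left(\frac{1}{-2} \cdot 6 + 358\right)}{7} = - \frac{204 \left(\left(- \frac{1}{2}\right) 6 + 358\right)}{7} = - \frac{204 \left(-3 + 358\right)}{7} = - \frac{204 \cdot 355}{7} = \left(- \frac{1}{7}\right) 72420 = - \frac{72420}{7} \approx -10346.0$)
$\frac{1}{H + n{\left(17 \right)}} = \frac{1}{- \frac{72420}{7} + 17} = \frac{1}{- \frac{72301}{7}} = - \frac{7}{72301}$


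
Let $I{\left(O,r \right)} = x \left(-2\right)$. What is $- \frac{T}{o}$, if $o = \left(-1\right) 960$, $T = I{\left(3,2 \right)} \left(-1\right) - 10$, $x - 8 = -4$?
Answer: $- \frac{1}{480} \approx -0.0020833$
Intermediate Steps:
$x = 4$ ($x = 8 - 4 = 4$)
$I{\left(O,r \right)} = -8$ ($I{\left(O,r \right)} = 4 \left(-2\right) = -8$)
$T = -2$ ($T = \left(-8\right) \left(-1\right) - 10 = 8 - 10 = -2$)
$o = -960$
$- \frac{T}{o} = - \frac{-2}{-960} = - \frac{\left(-2\right) \left(-1\right)}{960} = \left(-1\right) \frac{1}{480} = - \frac{1}{480}$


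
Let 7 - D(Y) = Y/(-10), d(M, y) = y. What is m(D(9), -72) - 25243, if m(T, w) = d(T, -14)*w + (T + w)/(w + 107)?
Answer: -8482891/350 ≈ -24237.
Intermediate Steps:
D(Y) = 7 + Y/10 (D(Y) = 7 - Y/(-10) = 7 - Y*(-1)/10 = 7 - (-1)*Y/10 = 7 + Y/10)
m(T, w) = -14*w + (T + w)/(107 + w) (m(T, w) = -14*w + (T + w)/(w + 107) = -14*w + (T + w)/(107 + w))
m(D(9), -72) - 25243 = ((7 + (⅒)*9) - 1497*(-72) - 14*(-72)²)/(107 - 72) - 25243 = ((7 + 9/10) + 107784 - 14*5184)/35 - 25243 = (79/10 + 107784 - 72576)/35 - 25243 = (1/35)*(352159/10) - 25243 = 352159/350 - 25243 = -8482891/350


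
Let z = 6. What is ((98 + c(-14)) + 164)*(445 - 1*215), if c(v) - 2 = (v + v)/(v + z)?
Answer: 61525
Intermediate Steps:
c(v) = 2 + 2*v/(6 + v) (c(v) = 2 + (v + v)/(v + 6) = 2 + (2*v)/(6 + v) = 2 + 2*v/(6 + v))
((98 + c(-14)) + 164)*(445 - 1*215) = ((98 + 4*(3 - 14)/(6 - 14)) + 164)*(445 - 1*215) = ((98 + 4*(-11)/(-8)) + 164)*(445 - 215) = ((98 + 4*(-⅛)*(-11)) + 164)*230 = ((98 + 11/2) + 164)*230 = (207/2 + 164)*230 = (535/2)*230 = 61525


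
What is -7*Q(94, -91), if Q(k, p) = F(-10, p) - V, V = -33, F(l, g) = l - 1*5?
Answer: -126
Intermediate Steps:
F(l, g) = -5 + l (F(l, g) = l - 5 = -5 + l)
Q(k, p) = 18 (Q(k, p) = (-5 - 10) - 1*(-33) = -15 + 33 = 18)
-7*Q(94, -91) = -7*18 = -126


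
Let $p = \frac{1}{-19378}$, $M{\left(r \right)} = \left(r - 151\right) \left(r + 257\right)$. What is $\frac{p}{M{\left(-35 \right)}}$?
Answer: $\frac{1}{800156376} \approx 1.2498 \cdot 10^{-9}$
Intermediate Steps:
$M{\left(r \right)} = \left(-151 + r\right) \left(257 + r\right)$
$p = - \frac{1}{19378} \approx -5.1605 \cdot 10^{-5}$
$\frac{p}{M{\left(-35 \right)}} = - \frac{1}{19378 \left(-38807 + \left(-35\right)^{2} + 106 \left(-35\right)\right)} = - \frac{1}{19378 \left(-38807 + 1225 - 3710\right)} = - \frac{1}{19378 \left(-41292\right)} = \left(- \frac{1}{19378}\right) \left(- \frac{1}{41292}\right) = \frac{1}{800156376}$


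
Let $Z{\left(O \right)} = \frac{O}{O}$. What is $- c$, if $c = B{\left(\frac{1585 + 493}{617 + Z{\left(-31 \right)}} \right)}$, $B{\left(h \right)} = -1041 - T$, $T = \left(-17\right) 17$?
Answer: $752$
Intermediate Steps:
$T = -289$
$Z{\left(O \right)} = 1$
$B{\left(h \right)} = -752$ ($B{\left(h \right)} = -1041 - -289 = -1041 + 289 = -752$)
$c = -752$
$- c = \left(-1\right) \left(-752\right) = 752$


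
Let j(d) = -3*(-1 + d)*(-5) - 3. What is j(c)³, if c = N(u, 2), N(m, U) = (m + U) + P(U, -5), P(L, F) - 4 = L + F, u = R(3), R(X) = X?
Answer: 373248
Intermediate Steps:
u = 3
P(L, F) = 4 + F + L (P(L, F) = 4 + (L + F) = 4 + (F + L) = 4 + F + L)
N(m, U) = -1 + m + 2*U (N(m, U) = (m + U) + (4 - 5 + U) = (U + m) + (-1 + U) = -1 + m + 2*U)
c = 6 (c = -1 + 3 + 2*2 = -1 + 3 + 4 = 6)
j(d) = -18 + 15*d (j(d) = -3*(5 - 5*d) - 3 = (-15 + 15*d) - 3 = -18 + 15*d)
j(c)³ = (-18 + 15*6)³ = (-18 + 90)³ = 72³ = 373248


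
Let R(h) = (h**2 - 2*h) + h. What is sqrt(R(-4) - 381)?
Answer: 19*I ≈ 19.0*I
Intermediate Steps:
R(h) = h**2 - h
sqrt(R(-4) - 381) = sqrt(-4*(-1 - 4) - 381) = sqrt(-4*(-5) - 381) = sqrt(20 - 381) = sqrt(-361) = 19*I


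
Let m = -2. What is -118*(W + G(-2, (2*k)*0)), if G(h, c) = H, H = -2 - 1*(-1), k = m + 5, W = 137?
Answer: -16048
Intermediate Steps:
k = 3 (k = -2 + 5 = 3)
H = -1 (H = -2 + 1 = -1)
G(h, c) = -1
-118*(W + G(-2, (2*k)*0)) = -118*(137 - 1) = -118*136 = -16048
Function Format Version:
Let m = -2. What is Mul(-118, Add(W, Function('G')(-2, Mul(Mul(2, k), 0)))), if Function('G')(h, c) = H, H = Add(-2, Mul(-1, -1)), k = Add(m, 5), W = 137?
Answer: -16048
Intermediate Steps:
k = 3 (k = Add(-2, 5) = 3)
H = -1 (H = Add(-2, 1) = -1)
Function('G')(h, c) = -1
Mul(-118, Add(W, Function('G')(-2, Mul(Mul(2, k), 0)))) = Mul(-118, Add(137, -1)) = Mul(-118, 136) = -16048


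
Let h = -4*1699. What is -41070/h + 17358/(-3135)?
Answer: 163477/322810 ≈ 0.50642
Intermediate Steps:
h = -6796
-41070/h + 17358/(-3135) = -41070/(-6796) + 17358/(-3135) = -41070*(-1/6796) + 17358*(-1/3135) = 20535/3398 - 526/95 = 163477/322810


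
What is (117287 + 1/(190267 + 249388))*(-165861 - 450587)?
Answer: -31787644132937728/439655 ≈ -7.2301e+10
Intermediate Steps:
(117287 + 1/(190267 + 249388))*(-165861 - 450587) = (117287 + 1/439655)*(-616448) = (51565815986/439655)*(-616448) = -31787644132937728/439655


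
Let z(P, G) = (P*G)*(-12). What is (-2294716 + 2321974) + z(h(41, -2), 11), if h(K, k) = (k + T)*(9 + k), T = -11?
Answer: 39270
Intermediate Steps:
h(K, k) = (-11 + k)*(9 + k) (h(K, k) = (k - 11)*(9 + k) = (-11 + k)*(9 + k))
z(P, G) = -12*G*P (z(P, G) = (G*P)*(-12) = -12*G*P)
(-2294716 + 2321974) + z(h(41, -2), 11) = (-2294716 + 2321974) - 12*11*(-99 + (-2)² - 2*(-2)) = 27258 - 12*11*(-99 + 4 + 4) = 27258 - 12*11*(-91) = 27258 + 12012 = 39270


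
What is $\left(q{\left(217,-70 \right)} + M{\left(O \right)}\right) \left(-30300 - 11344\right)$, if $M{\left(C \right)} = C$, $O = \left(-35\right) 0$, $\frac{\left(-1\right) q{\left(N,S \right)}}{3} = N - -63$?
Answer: $34980960$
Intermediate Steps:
$q{\left(N,S \right)} = -189 - 3 N$ ($q{\left(N,S \right)} = - 3 \left(N - -63\right) = - 3 \left(N + 63\right) = - 3 \left(63 + N\right) = -189 - 3 N$)
$O = 0$
$\left(q{\left(217,-70 \right)} + M{\left(O \right)}\right) \left(-30300 - 11344\right) = \left(\left(-189 - 651\right) + 0\right) \left(-30300 - 11344\right) = \left(\left(-189 - 651\right) + 0\right) \left(-41644\right) = \left(-840 + 0\right) \left(-41644\right) = \left(-840\right) \left(-41644\right) = 34980960$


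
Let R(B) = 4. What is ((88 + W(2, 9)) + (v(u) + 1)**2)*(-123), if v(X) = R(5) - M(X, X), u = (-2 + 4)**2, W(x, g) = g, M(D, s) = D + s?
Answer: -13038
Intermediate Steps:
u = 4 (u = 2**2 = 4)
v(X) = 4 - 2*X (v(X) = 4 - (X + X) = 4 - 2*X)
((88 + W(2, 9)) + (v(u) + 1)**2)*(-123) = ((88 + 9) + ((4 - 2*4) + 1)**2)*(-123) = (97 + ((4 - 8) + 1)**2)*(-123) = (97 + (-4 + 1)**2)*(-123) = (97 + (-3)**2)*(-123) = (97 + 9)*(-123) = 106*(-123) = -13038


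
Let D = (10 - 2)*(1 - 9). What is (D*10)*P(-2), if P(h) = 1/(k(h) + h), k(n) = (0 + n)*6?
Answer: 320/7 ≈ 45.714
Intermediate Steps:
D = -64 (D = 8*(-8) = -64)
k(n) = 6*n (k(n) = n*6 = 6*n)
P(h) = 1/(7*h) (P(h) = 1/(6*h + h) = 1/(7*h))
(D*10)*P(-2) = (-64*10)*((⅐)/(-2)) = -640*(-1)/(7*2) = -640*(-1/14) = 320/7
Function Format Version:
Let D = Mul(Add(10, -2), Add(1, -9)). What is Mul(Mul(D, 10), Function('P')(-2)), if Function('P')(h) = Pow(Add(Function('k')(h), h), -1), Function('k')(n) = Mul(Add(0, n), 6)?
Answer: Rational(320, 7) ≈ 45.714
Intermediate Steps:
D = -64 (D = Mul(8, -8) = -64)
Function('k')(n) = Mul(6, n) (Function('k')(n) = Mul(n, 6) = Mul(6, n))
Function('P')(h) = Mul(Rational(1, 7), Pow(h, -1)) (Function('P')(h) = Pow(Add(Mul(6, h), h), -1) = Pow(Mul(7, h), -1) = Mul(Rational(1, 7), Pow(h, -1)))
Mul(Mul(D, 10), Function('P')(-2)) = Mul(Mul(-64, 10), Mul(Rational(1, 7), Pow(-2, -1))) = Mul(-640, Mul(Rational(1, 7), Rational(-1, 2))) = Mul(-640, Rational(-1, 14)) = Rational(320, 7)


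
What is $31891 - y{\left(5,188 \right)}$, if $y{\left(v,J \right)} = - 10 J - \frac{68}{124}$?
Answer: $\frac{1046918}{31} \approx 33772.0$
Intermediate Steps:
$y{\left(v,J \right)} = - \frac{17}{31} - 10 J$ ($y{\left(v,J \right)} = - 10 J - \frac{17}{31} = - \frac{17}{31} - 10 J$)
$31891 - y{\left(5,188 \right)} = 31891 - \left(- \frac{17}{31} - 1880\right) = 31891 - - \frac{58297}{31} = 31891 + \frac{58297}{31} = \frac{1046918}{31}$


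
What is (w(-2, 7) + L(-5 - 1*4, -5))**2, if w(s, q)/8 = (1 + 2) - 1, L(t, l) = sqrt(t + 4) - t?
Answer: (25 + I*sqrt(5))**2 ≈ 620.0 + 111.8*I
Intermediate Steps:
L(t, l) = sqrt(4 + t) - t
w(s, q) = 16 (w(s, q) = 8*((1 + 2) - 1) = 8*(3 - 1) = 8*2 = 16)
(w(-2, 7) + L(-5 - 1*4, -5))**2 = (16 + (sqrt(4 + (-5 - 1*4)) - (-5 - 1*4)))**2 = (16 + (sqrt(4 + (-5 - 4)) - (-5 - 4)))**2 = (16 + (sqrt(4 - 9) - 1*(-9)))**2 = (16 + (sqrt(-5) + 9))**2 = (16 + (I*sqrt(5) + 9))**2 = (16 + (9 + I*sqrt(5)))**2 = (25 + I*sqrt(5))**2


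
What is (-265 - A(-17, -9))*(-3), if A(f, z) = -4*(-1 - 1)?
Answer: 819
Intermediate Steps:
A(f, z) = 8 (A(f, z) = -4*(-2) = 8)
(-265 - A(-17, -9))*(-3) = (-265 - 1*8)*(-3) = (-265 - 8)*(-3) = -273*(-3) = 819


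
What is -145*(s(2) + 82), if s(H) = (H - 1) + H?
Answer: -12325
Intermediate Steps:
s(H) = -1 + 2*H (s(H) = (-1 + H) + H = -1 + 2*H)
-145*(s(2) + 82) = -145*((-1 + 2*2) + 82) = -145*((-1 + 4) + 82) = -145*(3 + 82) = -145*85 = -12325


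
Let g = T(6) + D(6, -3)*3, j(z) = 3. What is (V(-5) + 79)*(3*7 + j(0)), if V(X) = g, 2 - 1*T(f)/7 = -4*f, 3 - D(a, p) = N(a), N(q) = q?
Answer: 6048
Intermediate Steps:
D(a, p) = 3 - a
T(f) = 14 + 28*f (T(f) = 14 - (-28)*f = 14 + 28*f)
g = 173 (g = (14 + 28*6) + (3 - 1*6)*3 = (14 + 168) + (3 - 6)*3 = 182 - 3*3 = 182 - 9 = 173)
V(X) = 173
(V(-5) + 79)*(3*7 + j(0)) = (173 + 79)*(3*7 + 3) = 252*(21 + 3) = 252*24 = 6048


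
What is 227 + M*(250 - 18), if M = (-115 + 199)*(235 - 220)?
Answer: 292547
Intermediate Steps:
M = 1260 (M = 84*15 = 1260)
227 + M*(250 - 18) = 227 + 1260*(250 - 18) = 227 + 1260*232 = 227 + 292320 = 292547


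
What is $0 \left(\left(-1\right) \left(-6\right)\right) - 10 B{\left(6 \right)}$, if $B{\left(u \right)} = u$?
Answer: $-60$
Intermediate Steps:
$0 \left(\left(-1\right) \left(-6\right)\right) - 10 B{\left(6 \right)} = 0 \left(\left(-1\right) \left(-6\right)\right) - 60 = 0 \cdot 6 - 60 = 0 - 60 = -60$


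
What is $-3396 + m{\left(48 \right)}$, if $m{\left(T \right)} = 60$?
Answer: $-3336$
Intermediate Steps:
$-3396 + m{\left(48 \right)} = -3396 + 60 = -3336$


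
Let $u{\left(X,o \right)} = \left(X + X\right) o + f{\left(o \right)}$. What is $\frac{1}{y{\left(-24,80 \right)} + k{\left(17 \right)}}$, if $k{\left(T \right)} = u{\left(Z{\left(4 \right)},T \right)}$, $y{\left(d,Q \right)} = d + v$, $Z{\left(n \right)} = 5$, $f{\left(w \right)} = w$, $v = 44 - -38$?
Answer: $\frac{1}{245} \approx 0.0040816$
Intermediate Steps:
$v = 82$ ($v = 44 + 38 = 82$)
$y{\left(d,Q \right)} = 82 + d$ ($y{\left(d,Q \right)} = d + 82 = 82 + d$)
$u{\left(X,o \right)} = o + 2 X o$ ($u{\left(X,o \right)} = \left(X + X\right) o + o = 2 X o + o = o + 2 X o$)
$k{\left(T \right)} = 11 T$ ($k{\left(T \right)} = T \left(1 + 2 \cdot 5\right) = T \left(1 + 10\right) = T 11 = 11 T$)
$\frac{1}{y{\left(-24,80 \right)} + k{\left(17 \right)}} = \frac{1}{\left(82 - 24\right) + 11 \cdot 17} = \frac{1}{58 + 187} = \frac{1}{245}$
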